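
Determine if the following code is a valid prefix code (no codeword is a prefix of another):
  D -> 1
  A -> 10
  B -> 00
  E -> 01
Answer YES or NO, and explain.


Checking each pair (does one codeword prefix another?):
  D='1' vs A='10': prefix -- VIOLATION

NO -- this is NOT a valid prefix code. D (1) is a prefix of A (10).


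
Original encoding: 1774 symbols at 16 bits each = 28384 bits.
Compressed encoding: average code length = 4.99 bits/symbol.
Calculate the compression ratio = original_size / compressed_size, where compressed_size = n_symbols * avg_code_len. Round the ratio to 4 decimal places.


original_size = n_symbols * orig_bits = 1774 * 16 = 28384 bits
compressed_size = n_symbols * avg_code_len = 1774 * 4.99 = 8852.26 bits
ratio = original_size / compressed_size = 28384 / 8852.26 = 3.2064

Compression ratio = 3.2064


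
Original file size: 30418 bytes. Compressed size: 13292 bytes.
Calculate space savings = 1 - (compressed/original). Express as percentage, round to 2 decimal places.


ratio = compressed/original = 13292/30418 = 0.436978
savings = 1 - ratio = 1 - 0.436978 = 0.563022
as a percentage: 0.563022 * 100 = 56.3%

Space savings = 1 - 13292/30418 = 56.3%


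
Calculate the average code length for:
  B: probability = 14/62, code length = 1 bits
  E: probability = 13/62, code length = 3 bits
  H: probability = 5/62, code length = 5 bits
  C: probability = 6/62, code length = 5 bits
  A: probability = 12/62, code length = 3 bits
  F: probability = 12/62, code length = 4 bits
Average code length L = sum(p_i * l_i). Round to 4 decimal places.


Weighted contributions p_i * l_i:
  B: (14/62) * 1 = 14/62
  E: (13/62) * 3 = 39/62
  H: (5/62) * 5 = 25/62
  C: (6/62) * 5 = 30/62
  A: (12/62) * 3 = 36/62
  F: (12/62) * 4 = 48/62
Sum = (14 + 39 + 25 + 30 + 36 + 48)/62 = 192/62

L = 192/62 = 3.0968 bits/symbol


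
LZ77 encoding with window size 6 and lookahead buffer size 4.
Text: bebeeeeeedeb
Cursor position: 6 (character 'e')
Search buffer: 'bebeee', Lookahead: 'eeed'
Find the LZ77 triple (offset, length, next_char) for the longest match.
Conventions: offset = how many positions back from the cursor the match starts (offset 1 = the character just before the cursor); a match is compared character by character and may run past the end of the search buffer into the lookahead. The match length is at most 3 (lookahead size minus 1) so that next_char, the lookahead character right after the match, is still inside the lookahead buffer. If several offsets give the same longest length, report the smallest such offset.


Try each offset into the search buffer:
  offset=1 (pos 5, char 'e'): match length 3
  offset=2 (pos 4, char 'e'): match length 3
  offset=3 (pos 3, char 'e'): match length 3
  offset=4 (pos 2, char 'b'): match length 0
  offset=5 (pos 1, char 'e'): match length 1
  offset=6 (pos 0, char 'b'): match length 0
Longest match has length 3, found at offsets 1, 2, 3; take the smallest, offset 1.
next_char = character at position 6 + 3 = 9 -> 'd'

Best match: offset=1, length=3 (matching 'eee' starting at position 5)
LZ77 triple: (1, 3, 'd')


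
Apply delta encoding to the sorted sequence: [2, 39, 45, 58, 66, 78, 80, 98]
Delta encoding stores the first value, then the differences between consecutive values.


First value: 2
Deltas:
  39 - 2 = 37
  45 - 39 = 6
  58 - 45 = 13
  66 - 58 = 8
  78 - 66 = 12
  80 - 78 = 2
  98 - 80 = 18


Delta encoded: [2, 37, 6, 13, 8, 12, 2, 18]


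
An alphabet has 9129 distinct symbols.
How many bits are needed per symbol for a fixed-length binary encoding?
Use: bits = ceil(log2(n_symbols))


log2(9129) = 13.1562
Bracket: 2^13 = 8192 < 9129 <= 2^14 = 16384
So ceil(log2(9129)) = 14

bits = ceil(log2(9129)) = ceil(13.1562) = 14 bits


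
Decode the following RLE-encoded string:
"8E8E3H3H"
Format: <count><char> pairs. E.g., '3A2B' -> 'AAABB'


Expanding each <count><char> pair:
  8E -> 'EEEEEEEE'
  8E -> 'EEEEEEEE'
  3H -> 'HHH'
  3H -> 'HHH'

Decoded = EEEEEEEEEEEEEEEEHHHHHH


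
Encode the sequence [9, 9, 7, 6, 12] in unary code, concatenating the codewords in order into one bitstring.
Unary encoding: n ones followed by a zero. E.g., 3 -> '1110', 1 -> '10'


Encode each number as n ones followed by a terminating 0:
  9 -> 1111111110 (10 bits)
  9 -> 1111111110 (10 bits)
  7 -> 11111110 (8 bits)
  6 -> 1111110 (7 bits)
  12 -> 1111111111110 (13 bits)
Total length = 10 + 10 + 8 + 7 + 13 = 48 bits.

Unary([9, 9, 7, 6, 12]) = 111111111011111111101111111011111101111111111110 (48 bits)


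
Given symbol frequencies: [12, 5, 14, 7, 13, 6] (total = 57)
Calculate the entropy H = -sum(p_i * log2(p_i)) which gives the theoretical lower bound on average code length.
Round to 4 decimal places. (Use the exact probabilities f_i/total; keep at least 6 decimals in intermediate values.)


Per-symbol terms -p_i * log2(p_i) with p_i = f_i/57:
  p = 12/57 = 0.210526: log2(p) = -2.247928, -p*log2(p) = 0.473248
  p = 5/57 = 0.087719: log2(p) = -3.510962, -p*log2(p) = 0.307979
  p = 14/57 = 0.245614: log2(p) = -2.025535, -p*log2(p) = 0.497500
  p = 7/57 = 0.122807: log2(p) = -3.025535, -p*log2(p) = 0.371557
  p = 13/57 = 0.228070: log2(p) = -2.132450, -p*log2(p) = 0.486348
  p = 6/57 = 0.105263: log2(p) = -3.247928, -p*log2(p) = 0.341887
H = 0.473248 + 0.307979 + 0.497500 + 0.371557 + 0.486348 + 0.341887 = 2.478519

H = 2.4785 bits/symbol


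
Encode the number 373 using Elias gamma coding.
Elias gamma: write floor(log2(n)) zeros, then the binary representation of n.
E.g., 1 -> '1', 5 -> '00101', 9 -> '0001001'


num_bits = floor(log2(373)) + 1 = 9
leading_zeros = num_bits - 1 = 8
binary(373) = 101110101

Elias gamma(373) = '00000000' + '101110101' = 00000000101110101 (17 bits)


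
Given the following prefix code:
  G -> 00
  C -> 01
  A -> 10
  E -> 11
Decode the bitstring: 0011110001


Decoding step by step:
Bits 00 -> G
Bits 11 -> E
Bits 11 -> E
Bits 00 -> G
Bits 01 -> C


Decoded message: GEEGC


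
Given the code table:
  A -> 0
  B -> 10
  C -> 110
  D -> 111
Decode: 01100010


Decoding:
0 -> A
110 -> C
0 -> A
0 -> A
10 -> B


Result: ACAAB


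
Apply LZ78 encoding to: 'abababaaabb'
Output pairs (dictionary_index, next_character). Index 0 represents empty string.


LZ78 encoding steps:
Dictionary: {0: ''}
Step 1: w='' (idx 0), next='a' -> output (0, 'a'), add 'a' as idx 1
Step 2: w='' (idx 0), next='b' -> output (0, 'b'), add 'b' as idx 2
Step 3: w='a' (idx 1), next='b' -> output (1, 'b'), add 'ab' as idx 3
Step 4: w='ab' (idx 3), next='a' -> output (3, 'a'), add 'aba' as idx 4
Step 5: w='a' (idx 1), next='a' -> output (1, 'a'), add 'aa' as idx 5
Step 6: w='b' (idx 2), next='b' -> output (2, 'b'), add 'bb' as idx 6


Encoded: [(0, 'a'), (0, 'b'), (1, 'b'), (3, 'a'), (1, 'a'), (2, 'b')]


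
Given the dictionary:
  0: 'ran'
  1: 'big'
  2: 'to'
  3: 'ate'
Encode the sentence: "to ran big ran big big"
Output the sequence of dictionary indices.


Look up each word in the dictionary:
  'to' -> 2
  'ran' -> 0
  'big' -> 1
  'ran' -> 0
  'big' -> 1
  'big' -> 1

Encoded: [2, 0, 1, 0, 1, 1]


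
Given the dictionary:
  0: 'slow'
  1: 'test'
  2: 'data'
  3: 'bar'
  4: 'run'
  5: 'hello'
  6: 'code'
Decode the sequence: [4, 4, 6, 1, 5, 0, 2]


Look up each index in the dictionary:
  4 -> 'run'
  4 -> 'run'
  6 -> 'code'
  1 -> 'test'
  5 -> 'hello'
  0 -> 'slow'
  2 -> 'data'

Decoded: "run run code test hello slow data"


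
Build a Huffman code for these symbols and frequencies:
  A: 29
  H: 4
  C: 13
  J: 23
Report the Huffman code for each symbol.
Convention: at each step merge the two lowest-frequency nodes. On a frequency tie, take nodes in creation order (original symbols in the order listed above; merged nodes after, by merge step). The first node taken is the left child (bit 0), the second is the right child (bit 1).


Huffman tree construction:
Step 1: Merge H(4) + C(13) = 17
Step 2: Merge (H+C)(17) + J(23) = 40
Step 3: Merge A(29) + ((H+C)+J)(40) = 69
Read each symbol's code off the tree from the root (left child = 0, right child = 1).

Codes:
  A: 0 (length 1)
  H: 100 (length 3)
  C: 101 (length 3)
  J: 11 (length 2)
Average code length: 126/69 = 1.8261 bits/symbol


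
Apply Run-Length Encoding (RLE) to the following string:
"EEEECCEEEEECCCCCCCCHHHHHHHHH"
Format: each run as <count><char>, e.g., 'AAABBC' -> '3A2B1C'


Scanning runs left to right:
  i=0: run of 'E' x 4 -> '4E'
  i=4: run of 'C' x 2 -> '2C'
  i=6: run of 'E' x 5 -> '5E'
  i=11: run of 'C' x 8 -> '8C'
  i=19: run of 'H' x 9 -> '9H'

RLE = 4E2C5E8C9H


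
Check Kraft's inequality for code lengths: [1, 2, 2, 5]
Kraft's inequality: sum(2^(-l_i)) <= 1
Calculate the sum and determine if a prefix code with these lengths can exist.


Sum = 2^(-1) + 2^(-2) + 2^(-2) + 2^(-5)
    = 0.5 + 0.25 + 0.25 + 0.03125
    = 33/32 = 1.03125
Since 1.03125 > 1, Kraft's inequality is NOT satisfied.
A prefix code with these lengths CANNOT exist.

Kraft sum = 1.03125. Not satisfied.


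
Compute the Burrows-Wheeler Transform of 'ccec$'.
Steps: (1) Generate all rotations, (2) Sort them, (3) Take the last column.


Rotations (sorted):
  0: $ccec -> last char: c
  1: c$cce -> last char: e
  2: ccec$ -> last char: $
  3: cec$c -> last char: c
  4: ec$cc -> last char: c


BWT = ce$cc


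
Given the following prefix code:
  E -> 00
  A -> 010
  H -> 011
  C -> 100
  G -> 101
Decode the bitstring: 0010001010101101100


Decoding step by step:
Bits 00 -> E
Bits 100 -> C
Bits 010 -> A
Bits 101 -> G
Bits 011 -> H
Bits 011 -> H
Bits 00 -> E


Decoded message: ECAGHHE


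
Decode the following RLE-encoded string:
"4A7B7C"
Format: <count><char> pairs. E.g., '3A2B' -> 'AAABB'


Expanding each <count><char> pair:
  4A -> 'AAAA'
  7B -> 'BBBBBBB'
  7C -> 'CCCCCCC'

Decoded = AAAABBBBBBBCCCCCCC


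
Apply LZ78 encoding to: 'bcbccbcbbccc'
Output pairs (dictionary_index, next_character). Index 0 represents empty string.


LZ78 encoding steps:
Dictionary: {0: ''}
Step 1: w='' (idx 0), next='b' -> output (0, 'b'), add 'b' as idx 1
Step 2: w='' (idx 0), next='c' -> output (0, 'c'), add 'c' as idx 2
Step 3: w='b' (idx 1), next='c' -> output (1, 'c'), add 'bc' as idx 3
Step 4: w='c' (idx 2), next='b' -> output (2, 'b'), add 'cb' as idx 4
Step 5: w='cb' (idx 4), next='b' -> output (4, 'b'), add 'cbb' as idx 5
Step 6: w='c' (idx 2), next='c' -> output (2, 'c'), add 'cc' as idx 6
Step 7: w='c' (idx 2), end of input -> output (2, '')


Encoded: [(0, 'b'), (0, 'c'), (1, 'c'), (2, 'b'), (4, 'b'), (2, 'c'), (2, '')]


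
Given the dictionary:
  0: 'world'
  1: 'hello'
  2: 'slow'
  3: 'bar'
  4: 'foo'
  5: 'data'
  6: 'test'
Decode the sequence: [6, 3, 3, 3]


Look up each index in the dictionary:
  6 -> 'test'
  3 -> 'bar'
  3 -> 'bar'
  3 -> 'bar'

Decoded: "test bar bar bar"


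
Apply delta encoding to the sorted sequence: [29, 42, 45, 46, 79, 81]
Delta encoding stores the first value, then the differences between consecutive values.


First value: 29
Deltas:
  42 - 29 = 13
  45 - 42 = 3
  46 - 45 = 1
  79 - 46 = 33
  81 - 79 = 2


Delta encoded: [29, 13, 3, 1, 33, 2]


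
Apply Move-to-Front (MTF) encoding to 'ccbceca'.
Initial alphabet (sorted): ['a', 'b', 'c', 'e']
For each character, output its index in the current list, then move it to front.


MTF encoding:
'c': index 2 in ['a', 'b', 'c', 'e'] -> ['c', 'a', 'b', 'e']
'c': index 0 in ['c', 'a', 'b', 'e'] -> ['c', 'a', 'b', 'e']
'b': index 2 in ['c', 'a', 'b', 'e'] -> ['b', 'c', 'a', 'e']
'c': index 1 in ['b', 'c', 'a', 'e'] -> ['c', 'b', 'a', 'e']
'e': index 3 in ['c', 'b', 'a', 'e'] -> ['e', 'c', 'b', 'a']
'c': index 1 in ['e', 'c', 'b', 'a'] -> ['c', 'e', 'b', 'a']
'a': index 3 in ['c', 'e', 'b', 'a'] -> ['a', 'c', 'e', 'b']


Output: [2, 0, 2, 1, 3, 1, 3]


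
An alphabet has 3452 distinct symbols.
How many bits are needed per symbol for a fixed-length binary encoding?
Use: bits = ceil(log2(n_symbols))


log2(3452) = 11.7532
Bracket: 2^11 = 2048 < 3452 <= 2^12 = 4096
So ceil(log2(3452)) = 12

bits = ceil(log2(3452)) = ceil(11.7532) = 12 bits


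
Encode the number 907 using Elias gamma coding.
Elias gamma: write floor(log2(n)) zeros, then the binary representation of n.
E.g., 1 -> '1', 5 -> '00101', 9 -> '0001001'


num_bits = floor(log2(907)) + 1 = 10
leading_zeros = num_bits - 1 = 9
binary(907) = 1110001011

Elias gamma(907) = '000000000' + '1110001011' = 0000000001110001011 (19 bits)


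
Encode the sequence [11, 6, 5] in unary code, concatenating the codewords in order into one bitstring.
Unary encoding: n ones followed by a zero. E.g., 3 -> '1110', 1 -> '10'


Encode each number as n ones followed by a terminating 0:
  11 -> 111111111110 (12 bits)
  6 -> 1111110 (7 bits)
  5 -> 111110 (6 bits)
Total length = 12 + 7 + 6 = 25 bits.

Unary([11, 6, 5]) = 1111111111101111110111110 (25 bits)


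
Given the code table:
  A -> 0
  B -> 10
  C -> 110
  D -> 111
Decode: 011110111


Decoding:
0 -> A
111 -> D
10 -> B
111 -> D


Result: ADBD


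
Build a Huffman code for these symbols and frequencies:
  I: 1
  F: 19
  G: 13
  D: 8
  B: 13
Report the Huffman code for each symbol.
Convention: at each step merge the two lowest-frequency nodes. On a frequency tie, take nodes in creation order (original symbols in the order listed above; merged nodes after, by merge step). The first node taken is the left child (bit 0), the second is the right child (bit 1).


Huffman tree construction:
Step 1: Merge I(1) + D(8) = 9
Step 2: Merge (I+D)(9) + G(13) = 22
Step 3: Merge B(13) + F(19) = 32
Step 4: Merge ((I+D)+G)(22) + (B+F)(32) = 54
Read each symbol's code off the tree from the root (left child = 0, right child = 1).

Codes:
  I: 000 (length 3)
  F: 11 (length 2)
  G: 01 (length 2)
  D: 001 (length 3)
  B: 10 (length 2)
Average code length: 117/54 = 2.1667 bits/symbol


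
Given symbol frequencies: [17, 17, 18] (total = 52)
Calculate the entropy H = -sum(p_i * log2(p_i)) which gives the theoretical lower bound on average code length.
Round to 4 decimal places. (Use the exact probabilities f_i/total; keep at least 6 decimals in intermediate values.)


Per-symbol terms -p_i * log2(p_i) with p_i = f_i/52:
  p = 17/52 = 0.326923: log2(p) = -1.612977, -p*log2(p) = 0.527319
  p = 17/52 = 0.326923: log2(p) = -1.612977, -p*log2(p) = 0.527319
  p = 18/52 = 0.346154: log2(p) = -1.530515, -p*log2(p) = 0.529794
H = 0.527319 + 0.527319 + 0.529794 = 1.584432

H = 1.5844 bits/symbol


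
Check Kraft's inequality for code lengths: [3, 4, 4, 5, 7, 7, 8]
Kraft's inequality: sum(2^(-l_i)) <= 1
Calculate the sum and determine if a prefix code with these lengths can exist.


Sum = 2^(-3) + 2^(-4) + 2^(-4) + 2^(-5) + 2^(-7) + 2^(-7) + 2^(-8)
    = 0.125 + 0.0625 + 0.0625 + 0.03125 + 0.0078125 + 0.0078125 + 0.00390625
    = 77/256 = 0.30078125
Since 0.30078125 <= 1, Kraft's inequality IS satisfied.
A prefix code with these lengths CAN exist.

Kraft sum = 0.30078125. Satisfied.


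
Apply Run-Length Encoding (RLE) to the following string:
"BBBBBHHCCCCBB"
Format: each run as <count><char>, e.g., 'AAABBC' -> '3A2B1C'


Scanning runs left to right:
  i=0: run of 'B' x 5 -> '5B'
  i=5: run of 'H' x 2 -> '2H'
  i=7: run of 'C' x 4 -> '4C'
  i=11: run of 'B' x 2 -> '2B'

RLE = 5B2H4C2B


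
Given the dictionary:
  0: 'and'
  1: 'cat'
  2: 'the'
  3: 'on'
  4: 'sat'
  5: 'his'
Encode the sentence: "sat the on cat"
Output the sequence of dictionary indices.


Look up each word in the dictionary:
  'sat' -> 4
  'the' -> 2
  'on' -> 3
  'cat' -> 1

Encoded: [4, 2, 3, 1]


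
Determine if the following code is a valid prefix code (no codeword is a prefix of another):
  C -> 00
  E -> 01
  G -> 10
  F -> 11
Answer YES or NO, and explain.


Checking each pair (does one codeword prefix another?):
  C='00' vs E='01': no prefix
  C='00' vs G='10': no prefix
  C='00' vs F='11': no prefix
  E='01' vs C='00': no prefix
  E='01' vs G='10': no prefix
  E='01' vs F='11': no prefix
  G='10' vs C='00': no prefix
  G='10' vs E='01': no prefix
  G='10' vs F='11': no prefix
  F='11' vs C='00': no prefix
  F='11' vs E='01': no prefix
  F='11' vs G='10': no prefix
No violation found over all pairs.

YES -- this is a valid prefix code. No codeword is a prefix of any other codeword.


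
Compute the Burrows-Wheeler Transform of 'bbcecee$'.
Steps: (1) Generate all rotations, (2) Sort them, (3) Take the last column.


Rotations (sorted):
  0: $bbcecee -> last char: e
  1: bbcecee$ -> last char: $
  2: bcecee$b -> last char: b
  3: cecee$bb -> last char: b
  4: cee$bbce -> last char: e
  5: e$bbcece -> last char: e
  6: ecee$bbc -> last char: c
  7: ee$bbcec -> last char: c


BWT = e$bbeecc


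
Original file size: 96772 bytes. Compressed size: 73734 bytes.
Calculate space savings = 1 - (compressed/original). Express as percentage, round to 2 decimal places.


ratio = compressed/original = 73734/96772 = 0.761935
savings = 1 - ratio = 1 - 0.761935 = 0.238065
as a percentage: 0.238065 * 100 = 23.81%

Space savings = 1 - 73734/96772 = 23.81%


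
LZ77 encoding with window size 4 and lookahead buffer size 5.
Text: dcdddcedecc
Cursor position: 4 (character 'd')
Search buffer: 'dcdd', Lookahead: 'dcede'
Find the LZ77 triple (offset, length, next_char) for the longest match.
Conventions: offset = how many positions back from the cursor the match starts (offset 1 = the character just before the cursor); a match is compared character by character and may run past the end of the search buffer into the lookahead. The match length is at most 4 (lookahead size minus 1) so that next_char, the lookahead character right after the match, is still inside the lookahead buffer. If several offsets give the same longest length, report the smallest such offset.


Try each offset into the search buffer:
  offset=1 (pos 3, char 'd'): match length 1
  offset=2 (pos 2, char 'd'): match length 1
  offset=3 (pos 1, char 'c'): match length 0
  offset=4 (pos 0, char 'd'): match length 2
Longest match has length 2 at offset 4.
next_char = character at position 4 + 2 = 6 -> 'e'

Best match: offset=4, length=2 (matching 'dc' starting at position 0)
LZ77 triple: (4, 2, 'e')


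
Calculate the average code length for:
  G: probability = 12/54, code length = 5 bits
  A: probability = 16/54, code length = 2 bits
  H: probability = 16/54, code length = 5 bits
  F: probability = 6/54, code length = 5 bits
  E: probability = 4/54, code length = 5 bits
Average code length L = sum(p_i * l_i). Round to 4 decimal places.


Weighted contributions p_i * l_i:
  G: (12/54) * 5 = 60/54
  A: (16/54) * 2 = 32/54
  H: (16/54) * 5 = 80/54
  F: (6/54) * 5 = 30/54
  E: (4/54) * 5 = 20/54
Sum = (60 + 32 + 80 + 30 + 20)/54 = 222/54

L = 222/54 = 4.1111 bits/symbol


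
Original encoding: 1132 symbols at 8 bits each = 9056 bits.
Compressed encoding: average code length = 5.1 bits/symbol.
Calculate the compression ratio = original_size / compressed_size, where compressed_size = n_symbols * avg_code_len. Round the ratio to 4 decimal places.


original_size = n_symbols * orig_bits = 1132 * 8 = 9056 bits
compressed_size = n_symbols * avg_code_len = 1132 * 5.1 = 5773.2 bits
ratio = original_size / compressed_size = 9056 / 5773.2 = 1.5686

Compression ratio = 1.5686


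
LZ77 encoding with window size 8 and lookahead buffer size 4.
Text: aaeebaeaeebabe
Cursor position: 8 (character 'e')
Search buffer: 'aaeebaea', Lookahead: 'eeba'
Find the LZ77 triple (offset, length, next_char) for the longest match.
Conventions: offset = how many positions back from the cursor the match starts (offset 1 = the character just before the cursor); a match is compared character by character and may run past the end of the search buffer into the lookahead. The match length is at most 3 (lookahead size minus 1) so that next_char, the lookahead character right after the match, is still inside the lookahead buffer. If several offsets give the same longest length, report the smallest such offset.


Try each offset into the search buffer:
  offset=1 (pos 7, char 'a'): match length 0
  offset=2 (pos 6, char 'e'): match length 1
  offset=3 (pos 5, char 'a'): match length 0
  offset=4 (pos 4, char 'b'): match length 0
  offset=5 (pos 3, char 'e'): match length 1
  offset=6 (pos 2, char 'e'): match length 3
  offset=7 (pos 1, char 'a'): match length 0
  offset=8 (pos 0, char 'a'): match length 0
Longest match has length 3 at offset 6.
next_char = character at position 8 + 3 = 11 -> 'a'

Best match: offset=6, length=3 (matching 'eeb' starting at position 2)
LZ77 triple: (6, 3, 'a')


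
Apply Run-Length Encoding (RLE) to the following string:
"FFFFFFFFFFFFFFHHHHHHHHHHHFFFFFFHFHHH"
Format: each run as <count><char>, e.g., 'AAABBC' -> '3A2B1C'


Scanning runs left to right:
  i=0: run of 'F' x 14 -> '14F'
  i=14: run of 'H' x 11 -> '11H'
  i=25: run of 'F' x 6 -> '6F'
  i=31: run of 'H' x 1 -> '1H'
  i=32: run of 'F' x 1 -> '1F'
  i=33: run of 'H' x 3 -> '3H'

RLE = 14F11H6F1H1F3H


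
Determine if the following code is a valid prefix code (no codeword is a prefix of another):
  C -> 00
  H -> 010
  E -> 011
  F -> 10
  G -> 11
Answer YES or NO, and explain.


Checking each pair (does one codeword prefix another?):
  C='00' vs H='010': no prefix
  C='00' vs E='011': no prefix
  C='00' vs F='10': no prefix
  C='00' vs G='11': no prefix
  H='010' vs C='00': no prefix
  H='010' vs E='011': no prefix
  H='010' vs F='10': no prefix
  H='010' vs G='11': no prefix
  E='011' vs C='00': no prefix
  E='011' vs H='010': no prefix
  E='011' vs F='10': no prefix
  E='011' vs G='11': no prefix
  F='10' vs C='00': no prefix
  F='10' vs H='010': no prefix
  F='10' vs E='011': no prefix
  F='10' vs G='11': no prefix
  G='11' vs C='00': no prefix
  G='11' vs H='010': no prefix
  G='11' vs E='011': no prefix
  G='11' vs F='10': no prefix
No violation found over all pairs.

YES -- this is a valid prefix code. No codeword is a prefix of any other codeword.


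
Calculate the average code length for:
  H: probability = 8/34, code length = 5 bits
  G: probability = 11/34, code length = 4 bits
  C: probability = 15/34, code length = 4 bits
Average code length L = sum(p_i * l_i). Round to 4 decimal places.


Weighted contributions p_i * l_i:
  H: (8/34) * 5 = 40/34
  G: (11/34) * 4 = 44/34
  C: (15/34) * 4 = 60/34
Sum = (40 + 44 + 60)/34 = 144/34

L = 144/34 = 4.2353 bits/symbol


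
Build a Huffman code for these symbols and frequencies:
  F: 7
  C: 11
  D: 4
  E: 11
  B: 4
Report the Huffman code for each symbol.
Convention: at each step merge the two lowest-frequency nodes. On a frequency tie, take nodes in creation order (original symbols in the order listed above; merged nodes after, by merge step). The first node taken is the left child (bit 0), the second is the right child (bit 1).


Huffman tree construction:
Step 1: Merge D(4) + B(4) = 8
Step 2: Merge F(7) + (D+B)(8) = 15
Step 3: Merge C(11) + E(11) = 22
Step 4: Merge (F+(D+B))(15) + (C+E)(22) = 37
Read each symbol's code off the tree from the root (left child = 0, right child = 1).

Codes:
  F: 00 (length 2)
  C: 10 (length 2)
  D: 010 (length 3)
  E: 11 (length 2)
  B: 011 (length 3)
Average code length: 82/37 = 2.2162 bits/symbol


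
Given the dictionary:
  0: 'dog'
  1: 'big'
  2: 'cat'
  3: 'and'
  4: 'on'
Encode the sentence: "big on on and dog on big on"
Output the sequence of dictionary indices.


Look up each word in the dictionary:
  'big' -> 1
  'on' -> 4
  'on' -> 4
  'and' -> 3
  'dog' -> 0
  'on' -> 4
  'big' -> 1
  'on' -> 4

Encoded: [1, 4, 4, 3, 0, 4, 1, 4]


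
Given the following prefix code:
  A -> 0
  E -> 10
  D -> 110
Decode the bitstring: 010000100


Decoding step by step:
Bits 0 -> A
Bits 10 -> E
Bits 0 -> A
Bits 0 -> A
Bits 0 -> A
Bits 10 -> E
Bits 0 -> A


Decoded message: AEAAAEA


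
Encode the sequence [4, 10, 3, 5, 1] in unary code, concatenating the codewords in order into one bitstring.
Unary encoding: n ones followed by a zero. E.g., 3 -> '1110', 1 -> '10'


Encode each number as n ones followed by a terminating 0:
  4 -> 11110 (5 bits)
  10 -> 11111111110 (11 bits)
  3 -> 1110 (4 bits)
  5 -> 111110 (6 bits)
  1 -> 10 (2 bits)
Total length = 5 + 11 + 4 + 6 + 2 = 28 bits.

Unary([4, 10, 3, 5, 1]) = 1111011111111110111011111010 (28 bits)


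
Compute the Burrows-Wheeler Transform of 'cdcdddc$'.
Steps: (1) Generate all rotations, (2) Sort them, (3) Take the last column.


Rotations (sorted):
  0: $cdcdddc -> last char: c
  1: c$cdcddd -> last char: d
  2: cdcdddc$ -> last char: $
  3: cdddc$cd -> last char: d
  4: dc$cdcdd -> last char: d
  5: dcdddc$c -> last char: c
  6: ddc$cdcd -> last char: d
  7: dddc$cdc -> last char: c


BWT = cd$ddcdc


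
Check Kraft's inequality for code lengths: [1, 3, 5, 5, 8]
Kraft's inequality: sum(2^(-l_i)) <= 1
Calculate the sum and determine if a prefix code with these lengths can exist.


Sum = 2^(-1) + 2^(-3) + 2^(-5) + 2^(-5) + 2^(-8)
    = 0.5 + 0.125 + 0.03125 + 0.03125 + 0.00390625
    = 177/256 = 0.69140625
Since 0.69140625 <= 1, Kraft's inequality IS satisfied.
A prefix code with these lengths CAN exist.

Kraft sum = 0.69140625. Satisfied.


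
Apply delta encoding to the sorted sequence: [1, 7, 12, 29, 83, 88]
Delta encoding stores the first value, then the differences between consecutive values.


First value: 1
Deltas:
  7 - 1 = 6
  12 - 7 = 5
  29 - 12 = 17
  83 - 29 = 54
  88 - 83 = 5


Delta encoded: [1, 6, 5, 17, 54, 5]


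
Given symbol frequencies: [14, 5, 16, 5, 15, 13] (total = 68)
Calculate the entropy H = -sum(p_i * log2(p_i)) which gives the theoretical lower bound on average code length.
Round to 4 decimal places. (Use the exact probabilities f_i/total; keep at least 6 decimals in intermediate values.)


Per-symbol terms -p_i * log2(p_i) with p_i = f_i/68:
  p = 14/68 = 0.205882: log2(p) = -2.280108, -p*log2(p) = 0.469434
  p = 5/68 = 0.073529: log2(p) = -3.765535, -p*log2(p) = 0.276878
  p = 16/68 = 0.235294: log2(p) = -2.087463, -p*log2(p) = 0.491168
  p = 5/68 = 0.073529: log2(p) = -3.765535, -p*log2(p) = 0.276878
  p = 15/68 = 0.220588: log2(p) = -2.180572, -p*log2(p) = 0.481009
  p = 13/68 = 0.191176: log2(p) = -2.387023, -p*log2(p) = 0.456343
H = 0.469434 + 0.276878 + 0.491168 + 0.276878 + 0.481009 + 0.456343 = 2.451710

H = 2.4517 bits/symbol


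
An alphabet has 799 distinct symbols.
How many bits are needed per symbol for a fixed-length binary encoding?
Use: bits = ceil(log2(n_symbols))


log2(799) = 9.6421
Bracket: 2^9 = 512 < 799 <= 2^10 = 1024
So ceil(log2(799)) = 10

bits = ceil(log2(799)) = ceil(9.6421) = 10 bits


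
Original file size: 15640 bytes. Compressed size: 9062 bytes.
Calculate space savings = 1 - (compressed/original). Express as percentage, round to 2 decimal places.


ratio = compressed/original = 9062/15640 = 0.579412
savings = 1 - ratio = 1 - 0.579412 = 0.420588
as a percentage: 0.420588 * 100 = 42.06%

Space savings = 1 - 9062/15640 = 42.06%


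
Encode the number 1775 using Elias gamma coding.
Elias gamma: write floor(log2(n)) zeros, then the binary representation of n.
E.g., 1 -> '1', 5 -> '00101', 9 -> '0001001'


num_bits = floor(log2(1775)) + 1 = 11
leading_zeros = num_bits - 1 = 10
binary(1775) = 11011101111

Elias gamma(1775) = '0000000000' + '11011101111' = 000000000011011101111 (21 bits)


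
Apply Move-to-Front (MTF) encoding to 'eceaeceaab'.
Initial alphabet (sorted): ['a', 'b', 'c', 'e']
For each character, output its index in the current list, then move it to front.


MTF encoding:
'e': index 3 in ['a', 'b', 'c', 'e'] -> ['e', 'a', 'b', 'c']
'c': index 3 in ['e', 'a', 'b', 'c'] -> ['c', 'e', 'a', 'b']
'e': index 1 in ['c', 'e', 'a', 'b'] -> ['e', 'c', 'a', 'b']
'a': index 2 in ['e', 'c', 'a', 'b'] -> ['a', 'e', 'c', 'b']
'e': index 1 in ['a', 'e', 'c', 'b'] -> ['e', 'a', 'c', 'b']
'c': index 2 in ['e', 'a', 'c', 'b'] -> ['c', 'e', 'a', 'b']
'e': index 1 in ['c', 'e', 'a', 'b'] -> ['e', 'c', 'a', 'b']
'a': index 2 in ['e', 'c', 'a', 'b'] -> ['a', 'e', 'c', 'b']
'a': index 0 in ['a', 'e', 'c', 'b'] -> ['a', 'e', 'c', 'b']
'b': index 3 in ['a', 'e', 'c', 'b'] -> ['b', 'a', 'e', 'c']


Output: [3, 3, 1, 2, 1, 2, 1, 2, 0, 3]


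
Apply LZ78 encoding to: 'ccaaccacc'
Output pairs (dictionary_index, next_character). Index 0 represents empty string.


LZ78 encoding steps:
Dictionary: {0: ''}
Step 1: w='' (idx 0), next='c' -> output (0, 'c'), add 'c' as idx 1
Step 2: w='c' (idx 1), next='a' -> output (1, 'a'), add 'ca' as idx 2
Step 3: w='' (idx 0), next='a' -> output (0, 'a'), add 'a' as idx 3
Step 4: w='c' (idx 1), next='c' -> output (1, 'c'), add 'cc' as idx 4
Step 5: w='a' (idx 3), next='c' -> output (3, 'c'), add 'ac' as idx 5
Step 6: w='c' (idx 1), end of input -> output (1, '')


Encoded: [(0, 'c'), (1, 'a'), (0, 'a'), (1, 'c'), (3, 'c'), (1, '')]


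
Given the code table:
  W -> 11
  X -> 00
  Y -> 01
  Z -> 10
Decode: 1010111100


Decoding:
10 -> Z
10 -> Z
11 -> W
11 -> W
00 -> X


Result: ZZWWX


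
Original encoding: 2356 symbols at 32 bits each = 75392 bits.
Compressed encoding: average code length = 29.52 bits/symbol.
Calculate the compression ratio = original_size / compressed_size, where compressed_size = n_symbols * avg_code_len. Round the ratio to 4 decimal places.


original_size = n_symbols * orig_bits = 2356 * 32 = 75392 bits
compressed_size = n_symbols * avg_code_len = 2356 * 29.52 = 69549.12 bits
ratio = original_size / compressed_size = 75392 / 69549.12 = 1.084

Compression ratio = 1.084


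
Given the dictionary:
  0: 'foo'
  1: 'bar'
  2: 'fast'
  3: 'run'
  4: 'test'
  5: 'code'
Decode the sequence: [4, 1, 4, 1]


Look up each index in the dictionary:
  4 -> 'test'
  1 -> 'bar'
  4 -> 'test'
  1 -> 'bar'

Decoded: "test bar test bar"


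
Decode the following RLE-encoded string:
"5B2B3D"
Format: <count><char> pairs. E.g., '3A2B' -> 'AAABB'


Expanding each <count><char> pair:
  5B -> 'BBBBB'
  2B -> 'BB'
  3D -> 'DDD'

Decoded = BBBBBBBDDD


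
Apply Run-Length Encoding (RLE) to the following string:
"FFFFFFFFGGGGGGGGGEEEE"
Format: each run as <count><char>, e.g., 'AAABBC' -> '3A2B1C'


Scanning runs left to right:
  i=0: run of 'F' x 8 -> '8F'
  i=8: run of 'G' x 9 -> '9G'
  i=17: run of 'E' x 4 -> '4E'

RLE = 8F9G4E


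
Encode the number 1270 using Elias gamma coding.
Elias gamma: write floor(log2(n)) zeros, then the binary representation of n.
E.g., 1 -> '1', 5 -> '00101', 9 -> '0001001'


num_bits = floor(log2(1270)) + 1 = 11
leading_zeros = num_bits - 1 = 10
binary(1270) = 10011110110

Elias gamma(1270) = '0000000000' + '10011110110' = 000000000010011110110 (21 bits)


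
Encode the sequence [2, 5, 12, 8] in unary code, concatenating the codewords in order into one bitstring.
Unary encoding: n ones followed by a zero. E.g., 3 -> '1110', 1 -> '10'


Encode each number as n ones followed by a terminating 0:
  2 -> 110 (3 bits)
  5 -> 111110 (6 bits)
  12 -> 1111111111110 (13 bits)
  8 -> 111111110 (9 bits)
Total length = 3 + 6 + 13 + 9 = 31 bits.

Unary([2, 5, 12, 8]) = 1101111101111111111110111111110 (31 bits)


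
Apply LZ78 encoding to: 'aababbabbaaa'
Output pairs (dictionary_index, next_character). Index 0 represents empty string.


LZ78 encoding steps:
Dictionary: {0: ''}
Step 1: w='' (idx 0), next='a' -> output (0, 'a'), add 'a' as idx 1
Step 2: w='a' (idx 1), next='b' -> output (1, 'b'), add 'ab' as idx 2
Step 3: w='ab' (idx 2), next='b' -> output (2, 'b'), add 'abb' as idx 3
Step 4: w='abb' (idx 3), next='a' -> output (3, 'a'), add 'abba' as idx 4
Step 5: w='a' (idx 1), next='a' -> output (1, 'a'), add 'aa' as idx 5


Encoded: [(0, 'a'), (1, 'b'), (2, 'b'), (3, 'a'), (1, 'a')]


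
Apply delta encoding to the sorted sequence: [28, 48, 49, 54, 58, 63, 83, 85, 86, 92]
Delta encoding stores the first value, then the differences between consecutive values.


First value: 28
Deltas:
  48 - 28 = 20
  49 - 48 = 1
  54 - 49 = 5
  58 - 54 = 4
  63 - 58 = 5
  83 - 63 = 20
  85 - 83 = 2
  86 - 85 = 1
  92 - 86 = 6


Delta encoded: [28, 20, 1, 5, 4, 5, 20, 2, 1, 6]


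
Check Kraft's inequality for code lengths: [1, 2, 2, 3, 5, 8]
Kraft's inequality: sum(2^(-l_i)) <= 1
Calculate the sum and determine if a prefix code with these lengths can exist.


Sum = 2^(-1) + 2^(-2) + 2^(-2) + 2^(-3) + 2^(-5) + 2^(-8)
    = 0.5 + 0.25 + 0.25 + 0.125 + 0.03125 + 0.00390625
    = 297/256 = 1.16015625
Since 1.16015625 > 1, Kraft's inequality is NOT satisfied.
A prefix code with these lengths CANNOT exist.

Kraft sum = 1.16015625. Not satisfied.


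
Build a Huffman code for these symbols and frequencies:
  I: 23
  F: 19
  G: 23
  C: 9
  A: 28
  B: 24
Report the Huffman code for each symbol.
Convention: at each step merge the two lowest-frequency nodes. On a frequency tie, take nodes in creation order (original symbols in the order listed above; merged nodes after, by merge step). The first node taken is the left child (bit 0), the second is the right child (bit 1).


Huffman tree construction:
Step 1: Merge C(9) + F(19) = 28
Step 2: Merge I(23) + G(23) = 46
Step 3: Merge B(24) + A(28) = 52
Step 4: Merge (C+F)(28) + (I+G)(46) = 74
Step 5: Merge (B+A)(52) + ((C+F)+(I+G))(74) = 126
Read each symbol's code off the tree from the root (left child = 0, right child = 1).

Codes:
  I: 110 (length 3)
  F: 101 (length 3)
  G: 111 (length 3)
  C: 100 (length 3)
  A: 01 (length 2)
  B: 00 (length 2)
Average code length: 326/126 = 2.5873 bits/symbol


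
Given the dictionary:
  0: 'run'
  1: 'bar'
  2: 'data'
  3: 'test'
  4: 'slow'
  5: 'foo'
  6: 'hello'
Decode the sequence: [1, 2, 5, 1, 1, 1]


Look up each index in the dictionary:
  1 -> 'bar'
  2 -> 'data'
  5 -> 'foo'
  1 -> 'bar'
  1 -> 'bar'
  1 -> 'bar'

Decoded: "bar data foo bar bar bar"


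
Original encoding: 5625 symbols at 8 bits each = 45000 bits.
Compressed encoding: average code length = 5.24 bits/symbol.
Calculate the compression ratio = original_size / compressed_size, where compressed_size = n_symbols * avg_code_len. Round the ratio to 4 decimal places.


original_size = n_symbols * orig_bits = 5625 * 8 = 45000 bits
compressed_size = n_symbols * avg_code_len = 5625 * 5.24 = 29475.0 bits
ratio = original_size / compressed_size = 45000 / 29475.0 = 1.5267

Compression ratio = 1.5267


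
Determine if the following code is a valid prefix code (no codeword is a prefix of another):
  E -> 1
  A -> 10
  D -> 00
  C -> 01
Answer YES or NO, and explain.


Checking each pair (does one codeword prefix another?):
  E='1' vs A='10': prefix -- VIOLATION

NO -- this is NOT a valid prefix code. E (1) is a prefix of A (10).


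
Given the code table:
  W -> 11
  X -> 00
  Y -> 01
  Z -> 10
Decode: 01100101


Decoding:
01 -> Y
10 -> Z
01 -> Y
01 -> Y


Result: YZYY


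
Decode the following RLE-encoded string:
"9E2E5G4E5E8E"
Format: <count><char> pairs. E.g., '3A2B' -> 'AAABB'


Expanding each <count><char> pair:
  9E -> 'EEEEEEEEE'
  2E -> 'EE'
  5G -> 'GGGGG'
  4E -> 'EEEE'
  5E -> 'EEEEE'
  8E -> 'EEEEEEEE'

Decoded = EEEEEEEEEEEGGGGGEEEEEEEEEEEEEEEEE


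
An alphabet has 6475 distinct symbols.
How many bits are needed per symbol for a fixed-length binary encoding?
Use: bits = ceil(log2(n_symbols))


log2(6475) = 12.6607
Bracket: 2^12 = 4096 < 6475 <= 2^13 = 8192
So ceil(log2(6475)) = 13

bits = ceil(log2(6475)) = ceil(12.6607) = 13 bits


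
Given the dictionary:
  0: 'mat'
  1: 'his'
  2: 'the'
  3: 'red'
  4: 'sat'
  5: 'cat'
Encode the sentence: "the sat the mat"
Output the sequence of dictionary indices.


Look up each word in the dictionary:
  'the' -> 2
  'sat' -> 4
  'the' -> 2
  'mat' -> 0

Encoded: [2, 4, 2, 0]


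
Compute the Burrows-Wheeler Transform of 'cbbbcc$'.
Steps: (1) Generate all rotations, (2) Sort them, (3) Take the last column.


Rotations (sorted):
  0: $cbbbcc -> last char: c
  1: bbbcc$c -> last char: c
  2: bbcc$cb -> last char: b
  3: bcc$cbb -> last char: b
  4: c$cbbbc -> last char: c
  5: cbbbcc$ -> last char: $
  6: cc$cbbb -> last char: b


BWT = ccbbc$b


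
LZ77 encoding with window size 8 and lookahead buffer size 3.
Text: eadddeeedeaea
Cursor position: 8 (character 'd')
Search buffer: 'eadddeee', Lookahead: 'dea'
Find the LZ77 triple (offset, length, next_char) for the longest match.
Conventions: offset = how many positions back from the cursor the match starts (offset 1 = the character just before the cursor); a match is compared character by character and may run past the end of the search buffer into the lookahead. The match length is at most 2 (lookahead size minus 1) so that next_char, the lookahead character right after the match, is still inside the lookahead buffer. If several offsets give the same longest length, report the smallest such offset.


Try each offset into the search buffer:
  offset=1 (pos 7, char 'e'): match length 0
  offset=2 (pos 6, char 'e'): match length 0
  offset=3 (pos 5, char 'e'): match length 0
  offset=4 (pos 4, char 'd'): match length 2
  offset=5 (pos 3, char 'd'): match length 1
  offset=6 (pos 2, char 'd'): match length 1
  offset=7 (pos 1, char 'a'): match length 0
  offset=8 (pos 0, char 'e'): match length 0
Longest match has length 2 at offset 4.
next_char = character at position 8 + 2 = 10 -> 'a'

Best match: offset=4, length=2 (matching 'de' starting at position 4)
LZ77 triple: (4, 2, 'a')


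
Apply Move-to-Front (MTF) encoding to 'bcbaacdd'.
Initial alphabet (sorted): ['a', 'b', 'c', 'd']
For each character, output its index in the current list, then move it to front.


MTF encoding:
'b': index 1 in ['a', 'b', 'c', 'd'] -> ['b', 'a', 'c', 'd']
'c': index 2 in ['b', 'a', 'c', 'd'] -> ['c', 'b', 'a', 'd']
'b': index 1 in ['c', 'b', 'a', 'd'] -> ['b', 'c', 'a', 'd']
'a': index 2 in ['b', 'c', 'a', 'd'] -> ['a', 'b', 'c', 'd']
'a': index 0 in ['a', 'b', 'c', 'd'] -> ['a', 'b', 'c', 'd']
'c': index 2 in ['a', 'b', 'c', 'd'] -> ['c', 'a', 'b', 'd']
'd': index 3 in ['c', 'a', 'b', 'd'] -> ['d', 'c', 'a', 'b']
'd': index 0 in ['d', 'c', 'a', 'b'] -> ['d', 'c', 'a', 'b']


Output: [1, 2, 1, 2, 0, 2, 3, 0]


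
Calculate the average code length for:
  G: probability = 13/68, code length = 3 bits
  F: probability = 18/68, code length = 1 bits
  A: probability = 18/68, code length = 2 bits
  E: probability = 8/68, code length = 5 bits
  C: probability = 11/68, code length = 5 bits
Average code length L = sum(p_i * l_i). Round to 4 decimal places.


Weighted contributions p_i * l_i:
  G: (13/68) * 3 = 39/68
  F: (18/68) * 1 = 18/68
  A: (18/68) * 2 = 36/68
  E: (8/68) * 5 = 40/68
  C: (11/68) * 5 = 55/68
Sum = (39 + 18 + 36 + 40 + 55)/68 = 188/68

L = 188/68 = 2.7647 bits/symbol


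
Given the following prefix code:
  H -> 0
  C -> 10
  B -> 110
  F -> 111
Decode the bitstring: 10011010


Decoding step by step:
Bits 10 -> C
Bits 0 -> H
Bits 110 -> B
Bits 10 -> C


Decoded message: CHBC


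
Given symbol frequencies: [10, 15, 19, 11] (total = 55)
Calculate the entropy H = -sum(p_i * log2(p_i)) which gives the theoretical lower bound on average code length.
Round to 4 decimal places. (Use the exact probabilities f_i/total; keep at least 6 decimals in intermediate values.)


Per-symbol terms -p_i * log2(p_i) with p_i = f_i/55:
  p = 10/55 = 0.181818: log2(p) = -2.459432, -p*log2(p) = 0.447169
  p = 15/55 = 0.272727: log2(p) = -1.874469, -p*log2(p) = 0.511219
  p = 19/55 = 0.345455: log2(p) = -1.533432, -p*log2(p) = 0.529731
  p = 11/55 = 0.200000: log2(p) = -2.321928, -p*log2(p) = 0.464386
H = 0.447169 + 0.511219 + 0.529731 + 0.464386 = 1.952505

H = 1.9525 bits/symbol


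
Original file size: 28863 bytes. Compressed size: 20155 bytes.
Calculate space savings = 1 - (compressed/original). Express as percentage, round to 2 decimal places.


ratio = compressed/original = 20155/28863 = 0.698299
savings = 1 - ratio = 1 - 0.698299 = 0.301701
as a percentage: 0.301701 * 100 = 30.17%

Space savings = 1 - 20155/28863 = 30.17%


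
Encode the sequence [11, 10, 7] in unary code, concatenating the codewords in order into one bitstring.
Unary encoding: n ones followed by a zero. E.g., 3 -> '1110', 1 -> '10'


Encode each number as n ones followed by a terminating 0:
  11 -> 111111111110 (12 bits)
  10 -> 11111111110 (11 bits)
  7 -> 11111110 (8 bits)
Total length = 12 + 11 + 8 = 31 bits.

Unary([11, 10, 7]) = 1111111111101111111111011111110 (31 bits)
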